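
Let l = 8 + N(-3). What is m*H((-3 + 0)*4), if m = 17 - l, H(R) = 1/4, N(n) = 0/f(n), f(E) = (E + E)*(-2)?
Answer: 9/4 ≈ 2.2500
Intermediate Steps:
f(E) = -4*E (f(E) = (2*E)*(-2) = -4*E)
N(n) = 0 (N(n) = 0/((-4*n)) = 0*(-1/(4*n)) = 0)
l = 8 (l = 8 + 0 = 8)
H(R) = ¼
m = 9 (m = 17 - 1*8 = 17 - 8 = 9)
m*H((-3 + 0)*4) = 9*(¼) = 9/4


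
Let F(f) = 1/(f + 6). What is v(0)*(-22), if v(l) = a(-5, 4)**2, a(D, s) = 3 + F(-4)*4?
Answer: -550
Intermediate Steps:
F(f) = 1/(6 + f)
a(D, s) = 5 (a(D, s) = 3 + 4/(6 - 4) = 3 + 4/2 = 3 + (1/2)*4 = 3 + 2 = 5)
v(l) = 25 (v(l) = 5**2 = 25)
v(0)*(-22) = 25*(-22) = -550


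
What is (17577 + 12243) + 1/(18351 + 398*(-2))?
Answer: 523490101/17555 ≈ 29820.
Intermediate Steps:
(17577 + 12243) + 1/(18351 + 398*(-2)) = 29820 + 1/(18351 - 796) = 29820 + 1/17555 = 523490101/17555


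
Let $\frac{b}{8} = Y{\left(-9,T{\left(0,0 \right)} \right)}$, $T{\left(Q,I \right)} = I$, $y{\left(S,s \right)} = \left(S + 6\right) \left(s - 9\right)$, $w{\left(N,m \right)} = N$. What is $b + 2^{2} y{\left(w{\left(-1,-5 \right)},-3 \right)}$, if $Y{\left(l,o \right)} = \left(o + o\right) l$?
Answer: $-240$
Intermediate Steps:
$y{\left(S,s \right)} = \left(-9 + s\right) \left(6 + S\right)$ ($y{\left(S,s \right)} = \left(6 + S\right) \left(-9 + s\right) = \left(-9 + s\right) \left(6 + S\right)$)
$Y{\left(l,o \right)} = 2 l o$ ($Y{\left(l,o \right)} = 2 o l = 2 l o$)
$b = 0$ ($b = 8 \cdot 2 \left(-9\right) 0 = 8 \cdot 0 = 0$)
$b + 2^{2} y{\left(w{\left(-1,-5 \right)},-3 \right)} = 0 + 2^{2} \left(-54 - -9 + 6 \left(-3\right) - -3\right) = 0 + 4 \left(-54 + 9 - 18 + 3\right) = 0 + 4 \left(-60\right) = 0 - 240 = -240$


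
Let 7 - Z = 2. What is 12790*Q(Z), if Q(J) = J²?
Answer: 319750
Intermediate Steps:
Z = 5 (Z = 7 - 1*2 = 7 - 2 = 5)
12790*Q(Z) = 12790*5² = 12790*25 = 319750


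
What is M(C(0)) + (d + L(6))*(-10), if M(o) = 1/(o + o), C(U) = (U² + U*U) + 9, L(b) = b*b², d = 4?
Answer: -39599/18 ≈ -2199.9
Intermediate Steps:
L(b) = b³
C(U) = 9 + 2*U² (C(U) = (U² + U²) + 9 = 2*U² + 9 = 9 + 2*U²)
M(o) = 1/(2*o)
M(C(0)) + (d + L(6))*(-10) = 1/(2*(9 + 2*0²)) + (4 + 6³)*(-10) = 1/(2*(9 + 2*0)) + (4 + 216)*(-10) = 1/(2*(9 + 0)) + 220*(-10) = (½)/9 - 2200 = (½)*(⅑) - 2200 = 1/18 - 2200 = -39599/18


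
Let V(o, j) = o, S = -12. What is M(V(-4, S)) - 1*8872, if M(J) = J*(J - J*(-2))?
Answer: -8824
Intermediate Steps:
M(J) = 3*J² (M(J) = J*(J - (-2)*J) = J*(J + 2*J) = J*(3*J) = 3*J²)
M(V(-4, S)) - 1*8872 = 3*(-4)² - 1*8872 = 3*16 - 8872 = 48 - 8872 = -8824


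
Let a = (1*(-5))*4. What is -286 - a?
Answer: -266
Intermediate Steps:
a = -20 (a = -5*4 = -20)
-286 - a = -286 - 1*(-20) = -286 + 20 = -266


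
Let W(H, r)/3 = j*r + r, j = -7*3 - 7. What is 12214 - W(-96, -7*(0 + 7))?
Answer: 8245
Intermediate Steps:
j = -28 (j = -21 - 7 = -28)
W(H, r) = -81*r (W(H, r) = 3*(-28*r + r) = 3*(-27*r) = -81*r)
12214 - W(-96, -7*(0 + 7)) = 12214 - (-81)*(-7*(0 + 7)) = 12214 - (-81)*(-7*7) = 12214 - (-81)*(-49) = 12214 - 1*3969 = 12214 - 3969 = 8245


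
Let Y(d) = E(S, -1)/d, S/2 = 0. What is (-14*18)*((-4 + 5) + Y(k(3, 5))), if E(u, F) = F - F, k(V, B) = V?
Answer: -252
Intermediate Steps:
S = 0 (S = 2*0 = 0)
E(u, F) = 0
Y(d) = 0 (Y(d) = 0/d = 0)
(-14*18)*((-4 + 5) + Y(k(3, 5))) = (-14*18)*((-4 + 5) + 0) = -252*(1 + 0) = -252*1 = -252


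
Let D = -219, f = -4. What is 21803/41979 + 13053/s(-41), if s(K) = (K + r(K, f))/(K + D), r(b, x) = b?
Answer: 71234639233/1721139 ≈ 41388.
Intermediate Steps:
s(K) = 2*K/(-219 + K) (s(K) = (K + K)/(K - 219) = (2*K)/(-219 + K) = 2*K/(-219 + K))
21803/41979 + 13053/s(-41) = 21803/41979 + 13053/((2*(-41)/(-219 - 41))) = 21803*(1/41979) + 13053/((2*(-41)/(-260))) = 21803/41979 + 13053/((2*(-41)*(-1/260))) = 21803/41979 + 13053/(41/130) = 21803/41979 + 13053*(130/41) = 21803/41979 + 1696890/41 = 71234639233/1721139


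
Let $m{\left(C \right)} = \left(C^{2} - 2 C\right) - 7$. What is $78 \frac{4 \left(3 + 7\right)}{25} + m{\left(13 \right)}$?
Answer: $\frac{1304}{5} \approx 260.8$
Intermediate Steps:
$m{\left(C \right)} = -7 + C^{2} - 2 C$
$78 \frac{4 \left(3 + 7\right)}{25} + m{\left(13 \right)} = 78 \frac{4 \left(3 + 7\right)}{25} - \left(33 - 169\right) = 78 \cdot 4 \cdot 10 \cdot \frac{1}{25} - -136 = 78 \cdot 40 \cdot \frac{1}{25} + 136 = 78 \cdot \frac{8}{5} + 136 = \frac{624}{5} + 136 = \frac{1304}{5}$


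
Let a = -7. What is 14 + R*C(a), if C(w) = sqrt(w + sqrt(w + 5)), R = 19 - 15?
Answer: 14 + 4*sqrt(-7 + I*sqrt(2)) ≈ 15.064 + 10.636*I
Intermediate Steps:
R = 4
C(w) = sqrt(w + sqrt(5 + w))
14 + R*C(a) = 14 + 4*sqrt(-7 + sqrt(5 - 7)) = 14 + 4*sqrt(-7 + sqrt(-2)) = 14 + 4*sqrt(-7 + I*sqrt(2))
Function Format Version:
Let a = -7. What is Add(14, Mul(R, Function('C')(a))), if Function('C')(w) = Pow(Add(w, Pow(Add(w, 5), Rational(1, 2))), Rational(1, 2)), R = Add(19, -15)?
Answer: Add(14, Mul(4, Pow(Add(-7, Mul(I, Pow(2, Rational(1, 2)))), Rational(1, 2)))) ≈ Add(15.064, Mul(10.636, I))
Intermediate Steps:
R = 4
Function('C')(w) = Pow(Add(w, Pow(Add(5, w), Rational(1, 2))), Rational(1, 2))
Add(14, Mul(R, Function('C')(a))) = Add(14, Mul(4, Pow(Add(-7, Pow(Add(5, -7), Rational(1, 2))), Rational(1, 2)))) = Add(14, Mul(4, Pow(Add(-7, Pow(-2, Rational(1, 2))), Rational(1, 2)))) = Add(14, Mul(4, Pow(Add(-7, Mul(I, Pow(2, Rational(1, 2)))), Rational(1, 2))))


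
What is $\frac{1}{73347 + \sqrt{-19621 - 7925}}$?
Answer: $\frac{24449}{1793269985} - \frac{i \sqrt{27546}}{5379809955} \approx 1.3634 \cdot 10^{-5} - 3.0851 \cdot 10^{-8} i$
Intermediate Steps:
$\frac{1}{73347 + \sqrt{-19621 - 7925}} = \frac{1}{73347 + \sqrt{-27546}} = \frac{1}{73347 + i \sqrt{27546}}$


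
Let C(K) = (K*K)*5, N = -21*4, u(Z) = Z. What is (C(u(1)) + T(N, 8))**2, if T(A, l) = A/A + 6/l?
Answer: 729/16 ≈ 45.563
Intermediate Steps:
N = -84
C(K) = 5*K**2 (C(K) = K**2*5 = 5*K**2)
T(A, l) = 1 + 6/l
(C(u(1)) + T(N, 8))**2 = (5*1**2 + (6 + 8)/8)**2 = (5*1 + (1/8)*14)**2 = (5 + 7/4)**2 = (27/4)**2 = 729/16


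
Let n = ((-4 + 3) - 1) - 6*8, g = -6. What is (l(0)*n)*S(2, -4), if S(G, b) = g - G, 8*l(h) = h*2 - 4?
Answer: -200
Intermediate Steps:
l(h) = -1/2 + h/4 (l(h) = (h*2 - 4)/8 = (2*h - 4)/8 = (-4 + 2*h)/8 = -1/2 + h/4)
S(G, b) = -6 - G
n = -50 (n = (-1 - 1) - 48 = -2 - 48 = -50)
(l(0)*n)*S(2, -4) = ((-1/2 + (1/4)*0)*(-50))*(-6 - 1*2) = ((-1/2 + 0)*(-50))*(-6 - 2) = -1/2*(-50)*(-8) = 25*(-8) = -200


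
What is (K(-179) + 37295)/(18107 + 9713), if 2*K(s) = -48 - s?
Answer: 74721/55640 ≈ 1.3429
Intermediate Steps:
K(s) = -24 - s/2 (K(s) = (-48 - s)/2 = -24 - s/2)
(K(-179) + 37295)/(18107 + 9713) = ((-24 - ½*(-179)) + 37295)/(18107 + 9713) = ((-24 + 179/2) + 37295)/27820 = (131/2 + 37295)*(1/27820) = (74721/2)*(1/27820) = 74721/55640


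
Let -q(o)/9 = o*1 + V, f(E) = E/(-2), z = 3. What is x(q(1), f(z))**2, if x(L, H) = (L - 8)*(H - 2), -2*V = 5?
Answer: 5929/16 ≈ 370.56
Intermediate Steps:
f(E) = -E/2 (f(E) = E*(-1/2) = -E/2)
V = -5/2 (V = -1/2*5 = -5/2 ≈ -2.5000)
q(o) = 45/2 - 9*o (q(o) = -9*(o*1 - 5/2) = -9*(o - 5/2) = -9*(-5/2 + o) = 45/2 - 9*o)
x(L, H) = (-8 + L)*(-2 + H)
x(q(1), f(z))**2 = (16 - (-4)*3 - 2*(45/2 - 9*1) + (-1/2*3)*(45/2 - 9*1))**2 = (16 - 8*(-3/2) - 2*(45/2 - 9) - 3*(45/2 - 9)/2)**2 = (16 + 12 - 2*27/2 - 3/2*27/2)**2 = (16 + 12 - 27 - 81/4)**2 = (-77/4)**2 = 5929/16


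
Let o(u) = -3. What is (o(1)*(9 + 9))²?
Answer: 2916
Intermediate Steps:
(o(1)*(9 + 9))² = (-3*(9 + 9))² = (-3*18)² = (-54)² = 2916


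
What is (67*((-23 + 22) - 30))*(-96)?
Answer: 199392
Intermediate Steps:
(67*((-23 + 22) - 30))*(-96) = (67*(-1 - 30))*(-96) = (67*(-31))*(-96) = -2077*(-96) = 199392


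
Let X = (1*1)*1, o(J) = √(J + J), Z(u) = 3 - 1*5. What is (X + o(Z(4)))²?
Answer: -3 + 4*I ≈ -3.0 + 4.0*I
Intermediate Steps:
Z(u) = -2 (Z(u) = 3 - 5 = -2)
o(J) = √2*√J (o(J) = √(2*J) = √2*√J)
X = 1 (X = 1*1 = 1)
(X + o(Z(4)))² = (1 + √2*√(-2))² = (1 + √2*(I*√2))² = (1 + 2*I)²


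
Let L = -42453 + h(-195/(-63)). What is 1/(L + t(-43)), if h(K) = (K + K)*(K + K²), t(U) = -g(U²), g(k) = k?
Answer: -9261/409554122 ≈ -2.2612e-5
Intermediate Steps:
t(U) = -U²
h(K) = 2*K*(K + K²) (h(K) = (2*K)*(K + K²) = 2*K*(K + K²))
L = -392430533/9261 (L = -42453 + 2*(-195/(-63))²*(1 - 195/(-63)) = -42453 + 2*(-195*(-1/63))²*(1 - 195*(-1/63)) = -42453 + 2*(65/21)²*(1 + 65/21) = -42453 + 2*(4225/441)*(86/21) = -42453 + 726700/9261 = -392430533/9261 ≈ -42375.)
1/(L + t(-43)) = 1/(-392430533/9261 - 1*(-43)²) = 1/(-392430533/9261 - 1*1849) = 1/(-392430533/9261 - 1849) = 1/(-409554122/9261) = -9261/409554122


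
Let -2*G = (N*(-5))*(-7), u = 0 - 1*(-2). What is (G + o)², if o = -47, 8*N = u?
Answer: 168921/64 ≈ 2639.4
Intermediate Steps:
u = 2 (u = 0 + 2 = 2)
N = ¼ (N = (⅛)*2 = ¼ ≈ 0.25000)
G = -35/8 (G = -(¼)*(-5)*(-7)/2 = -(-5)*(-7)/8 = -½*35/4 = -35/8 ≈ -4.3750)
(G + o)² = (-35/8 - 47)² = (-411/8)² = 168921/64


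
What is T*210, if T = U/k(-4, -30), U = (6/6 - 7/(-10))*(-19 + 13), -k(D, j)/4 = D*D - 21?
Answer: -1071/10 ≈ -107.10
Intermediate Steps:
k(D, j) = 84 - 4*D² (k(D, j) = -4*(D*D - 21) = -4*(D² - 21) = -4*(-21 + D²) = 84 - 4*D²)
U = -51/5 (U = (6*(⅙) - 7*(-⅒))*(-6) = (1 + 7/10)*(-6) = (17/10)*(-6) = -51/5 ≈ -10.200)
T = -51/100 (T = -51/(5*(84 - 4*(-4)²)) = -51/(5*(84 - 4*16)) = -51/(5*(84 - 64)) = -51/5/20 = -51/5*1/20 = -51/100 ≈ -0.51000)
T*210 = -51/100*210 = -1071/10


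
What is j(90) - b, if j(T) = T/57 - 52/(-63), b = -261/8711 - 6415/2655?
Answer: 2984014154/615196953 ≈ 4.8505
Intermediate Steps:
b = -11314804/4625541 (b = -261*1/8711 - 6415*1/2655 = -261/8711 - 1283/531 = -11314804/4625541 ≈ -2.4462)
j(T) = 52/63 + T/57 (j(T) = T*(1/57) - 52*(-1/63) = T/57 + 52/63 = 52/63 + T/57)
j(90) - b = (52/63 + (1/57)*90) - 1*(-11314804/4625541) = (52/63 + 30/19) + 11314804/4625541 = 2878/1197 + 11314804/4625541 = 2984014154/615196953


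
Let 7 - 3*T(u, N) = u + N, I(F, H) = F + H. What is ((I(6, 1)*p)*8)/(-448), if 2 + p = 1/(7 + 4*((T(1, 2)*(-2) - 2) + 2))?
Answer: 25/88 ≈ 0.28409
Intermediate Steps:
T(u, N) = 7/3 - N/3 - u/3 (T(u, N) = 7/3 - (u + N)/3 = 7/3 - (N + u)/3 = 7/3 + (-N/3 - u/3) = 7/3 - N/3 - u/3)
p = -25/11 (p = -2 + 1/(7 + 4*(((7/3 - ⅓*2 - ⅓*1)*(-2) - 2) + 2)) = -2 + 1/(7 + 4*(((7/3 - ⅔ - ⅓)*(-2) - 2) + 2)) = -2 + 1/(7 + 4*(((4/3)*(-2) - 2) + 2)) = -2 + 1/(7 + 4*((-8/3 - 2) + 2)) = -2 + 1/(7 + 4*(-14/3 + 2)) = -2 + 1/(7 + 4*(-8/3)) = -2 + 1/(7 - 32/3) = -2 + 1/(-11/3) = -2 - 3/11 = -25/11 ≈ -2.2727)
((I(6, 1)*p)*8)/(-448) = (((6 + 1)*(-25/11))*8)/(-448) = ((7*(-25/11))*8)*(-1/448) = -175/11*8*(-1/448) = -1400/11*(-1/448) = 25/88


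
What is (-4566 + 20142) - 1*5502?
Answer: 10074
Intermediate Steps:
(-4566 + 20142) - 1*5502 = 15576 - 5502 = 10074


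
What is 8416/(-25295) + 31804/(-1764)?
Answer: -204832001/11155095 ≈ -18.362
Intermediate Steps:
8416/(-25295) + 31804/(-1764) = 8416*(-1/25295) + 31804*(-1/1764) = -8416/25295 - 7951/441 = -204832001/11155095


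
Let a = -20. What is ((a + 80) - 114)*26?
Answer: -1404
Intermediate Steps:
((a + 80) - 114)*26 = ((-20 + 80) - 114)*26 = (60 - 114)*26 = -54*26 = -1404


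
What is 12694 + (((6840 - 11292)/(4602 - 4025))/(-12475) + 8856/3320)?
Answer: 7585500239471/597440225 ≈ 12697.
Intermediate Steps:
12694 + (((6840 - 11292)/(4602 - 4025))/(-12475) + 8856/3320) = 12694 + (-4452/577*(-1/12475) + 8856*(1/3320)) = 12694 + (-4452*1/577*(-1/12475) + 1107/415) = 12694 + (-4452/577*(-1/12475) + 1107/415) = 12694 + (4452/7198075 + 1107/415) = 12694 + 1594023321/597440225 = 7585500239471/597440225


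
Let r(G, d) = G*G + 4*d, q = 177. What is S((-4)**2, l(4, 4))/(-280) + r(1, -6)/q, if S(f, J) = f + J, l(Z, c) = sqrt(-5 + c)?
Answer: -1159/6195 - I/280 ≈ -0.18709 - 0.0035714*I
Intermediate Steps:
r(G, d) = G**2 + 4*d
S(f, J) = J + f
S((-4)**2, l(4, 4))/(-280) + r(1, -6)/q = (sqrt(-5 + 4) + (-4)**2)/(-280) + (1**2 + 4*(-6))/177 = (sqrt(-1) + 16)*(-1/280) + (1 - 24)*(1/177) = (I + 16)*(-1/280) - 23*1/177 = (16 + I)*(-1/280) - 23/177 = (-2/35 - I/280) - 23/177 = -1159/6195 - I/280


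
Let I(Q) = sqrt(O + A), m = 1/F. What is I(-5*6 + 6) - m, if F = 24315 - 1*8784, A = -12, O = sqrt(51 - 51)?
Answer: -1/15531 + 2*I*sqrt(3) ≈ -6.4387e-5 + 3.4641*I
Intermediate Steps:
O = 0 (O = sqrt(0) = 0)
F = 15531 (F = 24315 - 8784 = 15531)
m = 1/15531 ≈ 6.4387e-5
I(Q) = 2*I*sqrt(3) (I(Q) = sqrt(0 - 12) = sqrt(-12) = 2*I*sqrt(3))
I(-5*6 + 6) - m = 2*I*sqrt(3) - 1*1/15531 = 2*I*sqrt(3) - 1/15531 = -1/15531 + 2*I*sqrt(3)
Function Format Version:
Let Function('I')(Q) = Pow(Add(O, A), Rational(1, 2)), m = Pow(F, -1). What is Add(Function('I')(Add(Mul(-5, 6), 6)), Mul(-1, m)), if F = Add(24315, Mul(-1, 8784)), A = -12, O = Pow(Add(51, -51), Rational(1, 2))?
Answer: Add(Rational(-1, 15531), Mul(2, I, Pow(3, Rational(1, 2)))) ≈ Add(-6.4387e-5, Mul(3.4641, I))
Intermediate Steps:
O = 0 (O = Pow(0, Rational(1, 2)) = 0)
F = 15531 (F = Add(24315, -8784) = 15531)
m = Rational(1, 15531) (m = Pow(15531, -1) = Rational(1, 15531) ≈ 6.4387e-5)
Function('I')(Q) = Mul(2, I, Pow(3, Rational(1, 2))) (Function('I')(Q) = Pow(Add(0, -12), Rational(1, 2)) = Pow(-12, Rational(1, 2)) = Mul(2, I, Pow(3, Rational(1, 2))))
Add(Function('I')(Add(Mul(-5, 6), 6)), Mul(-1, m)) = Add(Mul(2, I, Pow(3, Rational(1, 2))), Mul(-1, Rational(1, 15531))) = Add(Mul(2, I, Pow(3, Rational(1, 2))), Rational(-1, 15531)) = Add(Rational(-1, 15531), Mul(2, I, Pow(3, Rational(1, 2))))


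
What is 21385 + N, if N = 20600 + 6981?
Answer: 48966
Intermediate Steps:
N = 27581
21385 + N = 21385 + 27581 = 48966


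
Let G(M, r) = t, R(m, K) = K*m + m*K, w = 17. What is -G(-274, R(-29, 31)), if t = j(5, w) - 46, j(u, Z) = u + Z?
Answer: 24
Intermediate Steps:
j(u, Z) = Z + u
R(m, K) = 2*K*m (R(m, K) = K*m + K*m = 2*K*m)
t = -24 (t = (17 + 5) - 46 = 22 - 46 = -24)
G(M, r) = -24
-G(-274, R(-29, 31)) = -1*(-24) = 24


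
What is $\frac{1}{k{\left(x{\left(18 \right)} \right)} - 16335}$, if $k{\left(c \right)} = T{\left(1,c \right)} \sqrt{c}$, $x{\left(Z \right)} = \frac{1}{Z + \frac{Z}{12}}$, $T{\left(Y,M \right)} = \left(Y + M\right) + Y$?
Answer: $- \frac{193795173}{3165644148395} - \frac{624 \sqrt{78}}{3165644148395} \approx -6.122 \cdot 10^{-5}$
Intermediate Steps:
$T{\left(Y,M \right)} = M + 2 Y$ ($T{\left(Y,M \right)} = \left(M + Y\right) + Y = M + 2 Y$)
$x{\left(Z \right)} = \frac{12}{13 Z}$ ($x{\left(Z \right)} = \frac{1}{Z + Z \frac{1}{12}} = \frac{1}{Z + \frac{Z}{12}} = \frac{1}{\frac{13}{12} Z} = \frac{12}{13 Z}$)
$k{\left(c \right)} = \sqrt{c} \left(2 + c\right)$ ($k{\left(c \right)} = \left(c + 2 \cdot 1\right) \sqrt{c} = \left(c + 2\right) \sqrt{c} = \left(2 + c\right) \sqrt{c} = \sqrt{c} \left(2 + c\right)$)
$\frac{1}{k{\left(x{\left(18 \right)} \right)} - 16335} = \frac{1}{\sqrt{\frac{12}{13 \cdot 18}} \left(2 + \frac{12}{13 \cdot 18}\right) - 16335} = \frac{1}{\sqrt{\frac{12}{13} \cdot \frac{1}{18}} \left(2 + \frac{12}{13} \cdot \frac{1}{18}\right) - 16335} = \frac{1}{\sqrt{\frac{2}{39}} \left(2 + \frac{2}{39}\right) - 16335} = \frac{1}{\frac{\sqrt{78}}{39} \cdot \frac{80}{39} - 16335} = \frac{1}{\frac{80 \sqrt{78}}{1521} - 16335} = \frac{1}{-16335 + \frac{80 \sqrt{78}}{1521}}$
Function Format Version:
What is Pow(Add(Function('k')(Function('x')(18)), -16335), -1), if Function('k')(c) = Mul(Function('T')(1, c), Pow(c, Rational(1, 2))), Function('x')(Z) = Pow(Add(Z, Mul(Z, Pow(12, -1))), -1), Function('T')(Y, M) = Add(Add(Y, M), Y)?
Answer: Add(Rational(-193795173, 3165644148395), Mul(Rational(-624, 3165644148395), Pow(78, Rational(1, 2)))) ≈ -6.1220e-5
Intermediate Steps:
Function('T')(Y, M) = Add(M, Mul(2, Y)) (Function('T')(Y, M) = Add(Add(M, Y), Y) = Add(M, Mul(2, Y)))
Function('x')(Z) = Mul(Rational(12, 13), Pow(Z, -1)) (Function('x')(Z) = Pow(Add(Z, Mul(Z, Rational(1, 12))), -1) = Pow(Add(Z, Mul(Rational(1, 12), Z)), -1) = Pow(Mul(Rational(13, 12), Z), -1) = Mul(Rational(12, 13), Pow(Z, -1)))
Function('k')(c) = Mul(Pow(c, Rational(1, 2)), Add(2, c)) (Function('k')(c) = Mul(Add(c, Mul(2, 1)), Pow(c, Rational(1, 2))) = Mul(Add(c, 2), Pow(c, Rational(1, 2))) = Mul(Add(2, c), Pow(c, Rational(1, 2))) = Mul(Pow(c, Rational(1, 2)), Add(2, c)))
Pow(Add(Function('k')(Function('x')(18)), -16335), -1) = Pow(Add(Mul(Pow(Mul(Rational(12, 13), Pow(18, -1)), Rational(1, 2)), Add(2, Mul(Rational(12, 13), Pow(18, -1)))), -16335), -1) = Pow(Add(Mul(Pow(Mul(Rational(12, 13), Rational(1, 18)), Rational(1, 2)), Add(2, Mul(Rational(12, 13), Rational(1, 18)))), -16335), -1) = Pow(Add(Mul(Pow(Rational(2, 39), Rational(1, 2)), Add(2, Rational(2, 39))), -16335), -1) = Pow(Add(Mul(Mul(Rational(1, 39), Pow(78, Rational(1, 2))), Rational(80, 39)), -16335), -1) = Pow(Add(Mul(Rational(80, 1521), Pow(78, Rational(1, 2))), -16335), -1) = Pow(Add(-16335, Mul(Rational(80, 1521), Pow(78, Rational(1, 2)))), -1)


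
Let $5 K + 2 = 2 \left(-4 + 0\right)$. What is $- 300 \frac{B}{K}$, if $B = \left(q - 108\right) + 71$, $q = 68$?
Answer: $4650$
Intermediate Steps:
$B = 31$ ($B = \left(68 - 108\right) + 71 = -40 + 71 = 31$)
$K = -2$ ($K = - \frac{2}{5} + \frac{2 \left(-4 + 0\right)}{5} = - \frac{2}{5} + \frac{2 \left(-4\right)}{5} = - \frac{2}{5} + \frac{1}{5} \left(-8\right) = - \frac{2}{5} - \frac{8}{5} = -2$)
$- 300 \frac{B}{K} = - 300 \frac{31}{-2} = - 300 \cdot 31 \left(- \frac{1}{2}\right) = \left(-300\right) \left(- \frac{31}{2}\right) = 4650$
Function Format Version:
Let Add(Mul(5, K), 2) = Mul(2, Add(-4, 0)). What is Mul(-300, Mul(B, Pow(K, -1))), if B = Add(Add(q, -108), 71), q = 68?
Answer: 4650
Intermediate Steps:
B = 31 (B = Add(Add(68, -108), 71) = Add(-40, 71) = 31)
K = -2 (K = Add(Rational(-2, 5), Mul(Rational(1, 5), Mul(2, Add(-4, 0)))) = Add(Rational(-2, 5), Mul(Rational(1, 5), Mul(2, -4))) = Add(Rational(-2, 5), Mul(Rational(1, 5), -8)) = Add(Rational(-2, 5), Rational(-8, 5)) = -2)
Mul(-300, Mul(B, Pow(K, -1))) = Mul(-300, Mul(31, Pow(-2, -1))) = Mul(-300, Mul(31, Rational(-1, 2))) = Mul(-300, Rational(-31, 2)) = 4650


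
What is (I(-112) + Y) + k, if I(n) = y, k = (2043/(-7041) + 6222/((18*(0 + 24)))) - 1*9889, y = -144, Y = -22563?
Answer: -5505817657/168984 ≈ -32582.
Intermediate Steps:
k = -1668697969/168984 (k = (2043*(-1/7041) + 6222/((18*24))) - 9889 = (-681/2347 + 6222/432) - 9889 = (-681/2347 + 6222*(1/432)) - 9889 = (-681/2347 + 1037/72) - 9889 = 2384807/168984 - 9889 = -1668697969/168984 ≈ -9874.9)
I(n) = -144
(I(-112) + Y) + k = (-144 - 22563) - 1668697969/168984 = -22707 - 1668697969/168984 = -5505817657/168984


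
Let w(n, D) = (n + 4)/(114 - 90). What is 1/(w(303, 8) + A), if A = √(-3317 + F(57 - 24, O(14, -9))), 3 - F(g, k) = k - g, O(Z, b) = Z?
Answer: 7368/1992169 - 576*I*√3295/1992169 ≈ 0.0036985 - 0.016597*I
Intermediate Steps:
F(g, k) = 3 + g - k (F(g, k) = 3 - (k - g) = 3 + (g - k) = 3 + g - k)
A = I*√3295 (A = √(-3317 + (3 + (57 - 24) - 1*14)) = √(-3317 + (3 + 33 - 14)) = √(-3317 + 22) = √(-3295) = I*√3295 ≈ 57.402*I)
w(n, D) = ⅙ + n/24 (w(n, D) = (4 + n)/24 = (4 + n)*(1/24) = ⅙ + n/24)
1/(w(303, 8) + A) = 1/((⅙ + (1/24)*303) + I*√3295) = 1/((⅙ + 101/8) + I*√3295) = 1/(307/24 + I*√3295)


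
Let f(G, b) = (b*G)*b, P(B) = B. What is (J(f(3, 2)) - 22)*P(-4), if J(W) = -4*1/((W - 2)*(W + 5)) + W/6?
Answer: 6808/85 ≈ 80.094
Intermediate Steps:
f(G, b) = G*b² (f(G, b) = (G*b)*b = G*b²)
J(W) = W/6 - 4/((-2 + W)*(5 + W)) (J(W) = -4*1/((-2 + W)*(5 + W)) + W*(⅙) = -4/((-2 + W)*(5 + W)) + W/6 = W/6 - 4/((-2 + W)*(5 + W)))
(J(f(3, 2)) - 22)*P(-4) = ((-24 + (3*2²)³ - 30*2² + 3*(3*2²)²)/(6*(-10 + (3*2²)² + 3*(3*2²))) - 22)*(-4) = ((-24 + (3*4)³ - 30*4 + 3*(3*4)²)/(6*(-10 + (3*4)² + 3*(3*4))) - 22)*(-4) = ((-24 + 12³ - 10*12 + 3*12²)/(6*(-10 + 12² + 3*12)) - 22)*(-4) = ((-24 + 1728 - 120 + 3*144)/(6*(-10 + 144 + 36)) - 22)*(-4) = ((⅙)*(-24 + 1728 - 120 + 432)/170 - 22)*(-4) = ((⅙)*(1/170)*2016 - 22)*(-4) = (168/85 - 22)*(-4) = -1702/85*(-4) = 6808/85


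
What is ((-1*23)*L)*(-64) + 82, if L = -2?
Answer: -2862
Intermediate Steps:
((-1*23)*L)*(-64) + 82 = (-1*23*(-2))*(-64) + 82 = -23*(-2)*(-64) + 82 = 46*(-64) + 82 = -2944 + 82 = -2862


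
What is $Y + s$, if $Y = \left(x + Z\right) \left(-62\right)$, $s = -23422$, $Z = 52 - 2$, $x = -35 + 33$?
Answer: $-26398$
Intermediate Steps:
$x = -2$
$Z = 50$
$Y = -2976$ ($Y = \left(-2 + 50\right) \left(-62\right) = 48 \left(-62\right) = -2976$)
$Y + s = -2976 - 23422 = -26398$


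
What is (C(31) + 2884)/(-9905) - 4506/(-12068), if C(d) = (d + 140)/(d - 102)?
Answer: 49988479/606205810 ≈ 0.082461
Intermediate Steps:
C(d) = (140 + d)/(-102 + d)
(C(31) + 2884)/(-9905) - 4506/(-12068) = ((140 + 31)/(-102 + 31) + 2884)/(-9905) - 4506/(-12068) = (171/(-71) + 2884)*(-1/9905) - 4506*(-1/12068) = (-1/71*171 + 2884)*(-1/9905) + 2253/6034 = (-171/71 + 2884)*(-1/9905) + 2253/6034 = (204593/71)*(-1/9905) + 2253/6034 = -204593/703255 + 2253/6034 = 49988479/606205810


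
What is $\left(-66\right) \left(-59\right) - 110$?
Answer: $3784$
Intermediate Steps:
$\left(-66\right) \left(-59\right) - 110 = 3894 - 110 = 3784$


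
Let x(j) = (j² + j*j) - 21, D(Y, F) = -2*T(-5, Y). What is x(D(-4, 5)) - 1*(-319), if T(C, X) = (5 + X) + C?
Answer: 426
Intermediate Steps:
T(C, X) = 5 + C + X
D(Y, F) = -2*Y (D(Y, F) = -2*(5 - 5 + Y) = -2*Y)
x(j) = -21 + 2*j² (x(j) = (j² + j²) - 21 = 2*j² - 21 = -21 + 2*j²)
x(D(-4, 5)) - 1*(-319) = (-21 + 2*(-2*(-4))²) - 1*(-319) = (-21 + 2*8²) + 319 = (-21 + 2*64) + 319 = (-21 + 128) + 319 = 107 + 319 = 426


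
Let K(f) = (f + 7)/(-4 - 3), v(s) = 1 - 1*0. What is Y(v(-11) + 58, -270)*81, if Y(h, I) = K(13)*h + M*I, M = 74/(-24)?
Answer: 752895/14 ≈ 53778.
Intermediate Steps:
v(s) = 1 (v(s) = 1 + 0 = 1)
K(f) = -1 - f/7 (K(f) = (7 + f)/(-7) = (7 + f)*(-⅐) = -1 - f/7)
M = -37/12 (M = 74*(-1/24) = -37/12 ≈ -3.0833)
Y(h, I) = -37*I/12 - 20*h/7 (Y(h, I) = (-1 - ⅐*13)*h - 37*I/12 = (-1 - 13/7)*h - 37*I/12 = -20*h/7 - 37*I/12 = -37*I/12 - 20*h/7)
Y(v(-11) + 58, -270)*81 = (-37/12*(-270) - 20*(1 + 58)/7)*81 = (1665/2 - 20/7*59)*81 = (1665/2 - 1180/7)*81 = (9295/14)*81 = 752895/14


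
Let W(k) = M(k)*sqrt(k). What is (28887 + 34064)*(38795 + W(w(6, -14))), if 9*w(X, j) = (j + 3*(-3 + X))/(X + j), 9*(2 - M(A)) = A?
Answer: 2442184045 + 81269741*sqrt(10)/7776 ≈ 2.4422e+9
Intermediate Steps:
M(A) = 2 - A/9
w(X, j) = (-9 + j + 3*X)/(9*(X + j)) (w(X, j) = ((j + 3*(-3 + X))/(X + j))/9 = ((j + (-9 + 3*X))/(X + j))/9 = ((-9 + j + 3*X)/(X + j))/9 = (-9 + j + 3*X)/(9*(X + j)))
W(k) = sqrt(k)*(2 - k/9) (W(k) = (2 - k/9)*sqrt(k) = sqrt(k)*(2 - k/9))
(28887 + 34064)*(38795 + W(w(6, -14))) = (28887 + 34064)*(38795 + sqrt((-1 + (1/3)*6 + (1/9)*(-14))/(6 - 14))*(18 - (-1 + (1/3)*6 + (1/9)*(-14))/(6 - 14))/9) = 62951*(38795 + sqrt((-1 + 2 - 14/9)/(-8))*(18 - (-1 + 2 - 14/9)/(-8))/9) = 62951*(38795 + sqrt(-1/8*(-5/9))*(18 - (-1)*(-5)/(8*9))/9) = 62951*(38795 + sqrt(5/72)*(18 - 1*5/72)/9) = 62951*(38795 + (sqrt(10)/12)*(18 - 5/72)/9) = 62951*(38795 + (1/9)*(sqrt(10)/12)*(1291/72)) = 62951*(38795 + 1291*sqrt(10)/7776) = 2442184045 + 81269741*sqrt(10)/7776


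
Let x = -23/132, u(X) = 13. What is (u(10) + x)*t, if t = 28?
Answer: 11851/33 ≈ 359.12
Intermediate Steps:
x = -23/132 (x = -23*1/132 = -23/132 ≈ -0.17424)
(u(10) + x)*t = (13 - 23/132)*28 = (1693/132)*28 = 11851/33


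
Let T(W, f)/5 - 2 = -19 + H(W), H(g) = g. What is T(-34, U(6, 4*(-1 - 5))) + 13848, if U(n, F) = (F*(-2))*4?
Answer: 13593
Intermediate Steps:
U(n, F) = -8*F (U(n, F) = -2*F*4 = -8*F)
T(W, f) = -85 + 5*W (T(W, f) = 10 + 5*(-19 + W) = 10 + (-95 + 5*W) = -85 + 5*W)
T(-34, U(6, 4*(-1 - 5))) + 13848 = (-85 + 5*(-34)) + 13848 = (-85 - 170) + 13848 = -255 + 13848 = 13593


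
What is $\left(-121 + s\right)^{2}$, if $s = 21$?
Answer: $10000$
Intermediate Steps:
$\left(-121 + s\right)^{2} = \left(-121 + 21\right)^{2} = \left(-100\right)^{2} = 10000$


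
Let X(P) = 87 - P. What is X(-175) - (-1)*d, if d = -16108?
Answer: -15846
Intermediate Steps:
X(-175) - (-1)*d = (87 - 1*(-175)) - (-1)*(-16108) = (87 + 175) - 1*16108 = 262 - 16108 = -15846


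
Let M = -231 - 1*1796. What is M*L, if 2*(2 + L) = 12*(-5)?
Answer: 64864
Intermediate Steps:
M = -2027 (M = -231 - 1796 = -2027)
L = -32 (L = -2 + (12*(-5))/2 = -2 + (½)*(-60) = -2 - 30 = -32)
M*L = -2027*(-32) = 64864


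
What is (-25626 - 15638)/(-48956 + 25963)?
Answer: 41264/22993 ≈ 1.7946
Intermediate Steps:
(-25626 - 15638)/(-48956 + 25963) = -41264/(-22993) = -41264*(-1/22993) = 41264/22993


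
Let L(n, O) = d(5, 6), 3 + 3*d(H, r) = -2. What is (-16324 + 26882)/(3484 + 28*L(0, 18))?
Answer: 15837/5156 ≈ 3.0716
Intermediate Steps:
d(H, r) = -5/3 (d(H, r) = -1 + (⅓)*(-2) = -1 - ⅔ = -5/3)
L(n, O) = -5/3
(-16324 + 26882)/(3484 + 28*L(0, 18)) = (-16324 + 26882)/(3484 + 28*(-5/3)) = 10558/(3484 - 140/3) = 10558/(10312/3) = 10558*(3/10312) = 15837/5156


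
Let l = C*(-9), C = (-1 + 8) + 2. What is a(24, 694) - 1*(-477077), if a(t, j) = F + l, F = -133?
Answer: 476863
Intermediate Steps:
C = 9 (C = 7 + 2 = 9)
l = -81 (l = 9*(-9) = -81)
a(t, j) = -214 (a(t, j) = -133 - 81 = -214)
a(24, 694) - 1*(-477077) = -214 - 1*(-477077) = -214 + 477077 = 476863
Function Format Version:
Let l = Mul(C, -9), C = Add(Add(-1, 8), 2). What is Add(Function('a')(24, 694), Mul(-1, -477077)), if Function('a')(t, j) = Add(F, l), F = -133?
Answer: 476863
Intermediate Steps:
C = 9 (C = Add(7, 2) = 9)
l = -81 (l = Mul(9, -9) = -81)
Function('a')(t, j) = -214 (Function('a')(t, j) = Add(-133, -81) = -214)
Add(Function('a')(24, 694), Mul(-1, -477077)) = Add(-214, Mul(-1, -477077)) = Add(-214, 477077) = 476863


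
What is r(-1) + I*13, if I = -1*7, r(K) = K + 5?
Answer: -87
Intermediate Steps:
r(K) = 5 + K
I = -7
r(-1) + I*13 = (5 - 1) - 7*13 = 4 - 91 = -87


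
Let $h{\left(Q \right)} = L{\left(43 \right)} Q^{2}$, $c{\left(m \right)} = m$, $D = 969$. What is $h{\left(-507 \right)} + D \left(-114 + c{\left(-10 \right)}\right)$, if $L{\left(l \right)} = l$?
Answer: $10932951$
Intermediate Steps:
$h{\left(Q \right)} = 43 Q^{2}$
$h{\left(-507 \right)} + D \left(-114 + c{\left(-10 \right)}\right) = 43 \left(-507\right)^{2} + 969 \left(-114 - 10\right) = 43 \cdot 257049 + 969 \left(-124\right) = 11053107 - 120156 = 10932951$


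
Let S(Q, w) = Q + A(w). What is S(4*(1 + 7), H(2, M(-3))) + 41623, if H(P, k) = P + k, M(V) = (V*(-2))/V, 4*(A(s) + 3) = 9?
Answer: 166617/4 ≈ 41654.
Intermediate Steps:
A(s) = -¾ (A(s) = -3 + (¼)*9 = -3 + 9/4 = -¾)
M(V) = -2 (M(V) = (-2*V)/V = -2)
S(Q, w) = -¾ + Q (S(Q, w) = Q - ¾ = -¾ + Q)
S(4*(1 + 7), H(2, M(-3))) + 41623 = (-¾ + 4*(1 + 7)) + 41623 = (-¾ + 4*8) + 41623 = (-¾ + 32) + 41623 = 125/4 + 41623 = 166617/4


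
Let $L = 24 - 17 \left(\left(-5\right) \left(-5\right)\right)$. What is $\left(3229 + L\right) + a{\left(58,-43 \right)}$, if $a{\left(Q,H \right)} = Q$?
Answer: $2886$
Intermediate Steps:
$L = -401$ ($L = 24 - 425 = -401$)
$\left(3229 + L\right) + a{\left(58,-43 \right)} = \left(3229 - 401\right) + 58 = 2828 + 58 = 2886$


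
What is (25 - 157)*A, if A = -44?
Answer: 5808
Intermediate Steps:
(25 - 157)*A = (25 - 157)*(-44) = -132*(-44) = 5808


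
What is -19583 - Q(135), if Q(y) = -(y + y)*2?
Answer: -19043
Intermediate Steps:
Q(y) = -4*y (Q(y) = -2*y*2 = -4*y)
-19583 - Q(135) = -19583 - (-4)*135 = -19583 - 1*(-540) = -19583 + 540 = -19043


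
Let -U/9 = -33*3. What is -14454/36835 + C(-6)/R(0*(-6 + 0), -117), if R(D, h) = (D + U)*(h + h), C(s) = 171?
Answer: -335541229/853319610 ≈ -0.39322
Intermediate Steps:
U = 891 (U = -(-297)*3 = -9*(-99) = 891)
R(D, h) = 2*h*(891 + D) (R(D, h) = (D + 891)*(h + h) = (891 + D)*(2*h) = 2*h*(891 + D))
-14454/36835 + C(-6)/R(0*(-6 + 0), -117) = -14454/36835 + 171/((2*(-117)*(891 + 0*(-6 + 0)))) = -14454*1/36835 + 171/((2*(-117)*(891 + 0*(-6)))) = -14454/36835 + 171/((2*(-117)*(891 + 0))) = -14454/36835 + 171/((2*(-117)*891)) = -14454/36835 + 171/(-208494) = -14454/36835 + 171*(-1/208494) = -14454/36835 - 19/23166 = -335541229/853319610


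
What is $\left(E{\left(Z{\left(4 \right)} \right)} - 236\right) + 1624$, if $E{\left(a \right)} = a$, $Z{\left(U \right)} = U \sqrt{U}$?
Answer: $1396$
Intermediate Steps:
$Z{\left(U \right)} = U^{\frac{3}{2}}$
$\left(E{\left(Z{\left(4 \right)} \right)} - 236\right) + 1624 = \left(4^{\frac{3}{2}} - 236\right) + 1624 = \left(8 - 236\right) + 1624 = -228 + 1624 = 1396$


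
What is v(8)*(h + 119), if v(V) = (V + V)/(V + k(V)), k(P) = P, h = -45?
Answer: 74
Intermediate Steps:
v(V) = 1 (v(V) = (V + V)/(V + V) = (2*V)/((2*V)) = (2*V)*(1/(2*V)) = 1)
v(8)*(h + 119) = 1*(-45 + 119) = 1*74 = 74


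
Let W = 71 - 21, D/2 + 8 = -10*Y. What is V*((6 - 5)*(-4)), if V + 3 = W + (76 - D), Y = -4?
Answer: -236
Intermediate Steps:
D = 64 (D = -16 + 2*(-10*(-4)) = -16 + 2*40 = -16 + 80 = 64)
W = 50
V = 59 (V = -3 + (50 + (76 - 1*64)) = -3 + (50 + (76 - 64)) = -3 + (50 + 12) = -3 + 62 = 59)
V*((6 - 5)*(-4)) = 59*((6 - 5)*(-4)) = 59*(1*(-4)) = 59*(-4) = -236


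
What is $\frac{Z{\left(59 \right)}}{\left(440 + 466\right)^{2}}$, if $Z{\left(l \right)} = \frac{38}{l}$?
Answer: $\frac{19}{24214662} \approx 7.8465 \cdot 10^{-7}$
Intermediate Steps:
$\frac{Z{\left(59 \right)}}{\left(440 + 466\right)^{2}} = \frac{38 \cdot \frac{1}{59}}{\left(440 + 466\right)^{2}} = \frac{38 \cdot \frac{1}{59}}{906^{2}} = \frac{38}{59 \cdot 820836} = \frac{38}{59} \cdot \frac{1}{820836} = \frac{19}{24214662}$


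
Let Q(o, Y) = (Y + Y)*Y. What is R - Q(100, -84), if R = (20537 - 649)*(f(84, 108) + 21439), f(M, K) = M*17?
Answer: 454764784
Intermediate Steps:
f(M, K) = 17*M
Q(o, Y) = 2*Y**2 (Q(o, Y) = (2*Y)*Y = 2*Y**2)
R = 454778896 (R = (20537 - 649)*(17*84 + 21439) = 19888*(1428 + 21439) = 19888*22867 = 454778896)
R - Q(100, -84) = 454778896 - 2*(-84)**2 = 454778896 - 2*7056 = 454778896 - 1*14112 = 454778896 - 14112 = 454764784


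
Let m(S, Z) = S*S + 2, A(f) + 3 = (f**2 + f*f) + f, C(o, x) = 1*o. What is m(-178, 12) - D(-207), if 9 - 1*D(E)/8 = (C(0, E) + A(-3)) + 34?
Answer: 31982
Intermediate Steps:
C(o, x) = o
A(f) = -3 + f + 2*f**2 (A(f) = -3 + ((f**2 + f*f) + f) = -3 + ((f**2 + f**2) + f) = -3 + (2*f**2 + f) = -3 + (f + 2*f**2) = -3 + f + 2*f**2)
D(E) = -296 (D(E) = 72 - 8*((0 + (-3 - 3 + 2*(-3)**2)) + 34) = 72 - 8*((0 + (-3 - 3 + 2*9)) + 34) = 72 - 8*((0 + (-3 - 3 + 18)) + 34) = 72 - 8*((0 + 12) + 34) = 72 - 8*(12 + 34) = 72 - 8*46 = 72 - 368 = -296)
m(S, Z) = 2 + S**2 (m(S, Z) = S**2 + 2 = 2 + S**2)
m(-178, 12) - D(-207) = (2 + (-178)**2) - 1*(-296) = (2 + 31684) + 296 = 31686 + 296 = 31982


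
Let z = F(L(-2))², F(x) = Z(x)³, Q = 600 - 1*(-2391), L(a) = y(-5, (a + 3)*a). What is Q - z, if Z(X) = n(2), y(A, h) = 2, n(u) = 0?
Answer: 2991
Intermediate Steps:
Z(X) = 0
L(a) = 2
Q = 2991 (Q = 600 + 2391 = 2991)
F(x) = 0 (F(x) = 0³ = 0)
z = 0 (z = 0² = 0)
Q - z = 2991 - 1*0 = 2991 + 0 = 2991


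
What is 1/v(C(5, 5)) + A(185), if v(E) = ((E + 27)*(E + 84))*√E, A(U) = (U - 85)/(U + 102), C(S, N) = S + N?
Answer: 100/287 + √10/34780 ≈ 0.34852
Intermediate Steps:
C(S, N) = N + S
A(U) = (-85 + U)/(102 + U)
v(E) = √E*(27 + E)*(84 + E) (v(E) = ((27 + E)*(84 + E))*√E = √E*(27 + E)*(84 + E))
1/v(C(5, 5)) + A(185) = 1/(√(5 + 5)*(2268 + (5 + 5)² + 111*(5 + 5))) + (-85 + 185)/(102 + 185) = 1/(√10*(2268 + 10² + 111*10)) + 100/287 = 1/(√10*(2268 + 100 + 1110)) + (1/287)*100 = 1/(√10*3478) + 100/287 = 1/(3478*√10) + 100/287 = √10/34780 + 100/287 = 100/287 + √10/34780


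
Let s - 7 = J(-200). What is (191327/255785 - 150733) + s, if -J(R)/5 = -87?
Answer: -38441992108/255785 ≈ -1.5029e+5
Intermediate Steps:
J(R) = 435 (J(R) = -5*(-87) = 435)
s = 442 (s = 7 + 435 = 442)
(191327/255785 - 150733) + s = (191327/255785 - 150733) + 442 = -38555049078/255785 + 442 = -38441992108/255785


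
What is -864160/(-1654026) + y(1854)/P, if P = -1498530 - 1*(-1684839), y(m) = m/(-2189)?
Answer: 1779937640222/3406879226487 ≈ 0.52245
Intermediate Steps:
y(m) = -m/2189 (y(m) = m*(-1/2189) = -m/2189)
P = 186309 (P = -1498530 + 1684839 = 186309)
-864160/(-1654026) + y(1854)/P = -864160/(-1654026) - 1/2189*1854/186309 = -864160*(-1/1654026) - 1854/2189*1/186309 = 39280/75183 - 206/45314489 = 1779937640222/3406879226487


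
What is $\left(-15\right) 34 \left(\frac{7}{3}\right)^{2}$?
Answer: $- \frac{8330}{3} \approx -2776.7$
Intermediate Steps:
$\left(-15\right) 34 \left(\frac{7}{3}\right)^{2} = - 510 \left(7 \cdot \frac{1}{3}\right)^{2} = - 510 \left(\frac{7}{3}\right)^{2} = \left(-510\right) \frac{49}{9} = - \frac{8330}{3}$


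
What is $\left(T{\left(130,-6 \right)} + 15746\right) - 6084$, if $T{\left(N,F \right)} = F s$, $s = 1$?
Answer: $9656$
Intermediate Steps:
$T{\left(N,F \right)} = F$ ($T{\left(N,F \right)} = F 1 = F$)
$\left(T{\left(130,-6 \right)} + 15746\right) - 6084 = \left(-6 + 15746\right) - 6084 = 15740 - 6084 = 9656$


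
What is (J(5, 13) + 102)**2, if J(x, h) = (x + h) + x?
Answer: 15625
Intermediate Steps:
J(x, h) = h + 2*x (J(x, h) = (h + x) + x = h + 2*x)
(J(5, 13) + 102)**2 = ((13 + 2*5) + 102)**2 = ((13 + 10) + 102)**2 = (23 + 102)**2 = 125**2 = 15625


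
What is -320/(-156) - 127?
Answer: -4873/39 ≈ -124.95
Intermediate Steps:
-320/(-156) - 127 = -320*(-1)/156 - 127 = -64*(-5/156) - 127 = 80/39 - 127 = -4873/39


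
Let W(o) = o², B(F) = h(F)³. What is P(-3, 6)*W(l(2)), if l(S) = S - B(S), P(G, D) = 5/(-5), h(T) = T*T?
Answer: -3844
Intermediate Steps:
h(T) = T²
P(G, D) = -1 (P(G, D) = 5*(-⅕) = -1)
B(F) = F⁶ (B(F) = (F²)³ = F⁶)
l(S) = S - S⁶
P(-3, 6)*W(l(2)) = -(2 - 1*2⁶)² = -(2 - 1*64)² = -(2 - 64)² = -1*(-62)² = -1*3844 = -3844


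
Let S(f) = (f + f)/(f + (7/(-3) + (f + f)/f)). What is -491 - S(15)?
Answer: -10847/22 ≈ -493.05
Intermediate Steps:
S(f) = 2*f/(-1/3 + f) (S(f) = (2*f)/(f + (7*(-1/3) + (2*f)/f)) = (2*f)/(f + (-7/3 + 2)) = (2*f)/(f - 1/3) = (2*f)/(-1/3 + f) = 2*f/(-1/3 + f))
-491 - S(15) = -491 - 6*15/(-1 + 3*15) = -491 - 6*15/(-1 + 45) = -491 - 6*15/44 = -491 - 1*45/22 = -491 - 45/22 = -10847/22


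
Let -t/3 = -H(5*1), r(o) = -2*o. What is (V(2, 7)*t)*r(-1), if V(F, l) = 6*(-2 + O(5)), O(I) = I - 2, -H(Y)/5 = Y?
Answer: -900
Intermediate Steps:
H(Y) = -5*Y
O(I) = -2 + I
V(F, l) = 6 (V(F, l) = 6*(-2 + (-2 + 5)) = 6*(-2 + 3) = 6*1 = 6)
t = -75 (t = -(-3)*(-25) = -3*25 = -75)
(V(2, 7)*t)*r(-1) = (6*(-75))*(-2*(-1)) = -450*2 = -900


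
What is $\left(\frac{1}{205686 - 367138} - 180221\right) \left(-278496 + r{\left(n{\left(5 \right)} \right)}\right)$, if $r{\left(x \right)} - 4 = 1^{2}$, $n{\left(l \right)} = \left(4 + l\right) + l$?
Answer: $\frac{8103264015332463}{161452} \approx 5.019 \cdot 10^{10}$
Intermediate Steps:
$n{\left(l \right)} = 4 + 2 l$
$r{\left(x \right)} = 5$ ($r{\left(x \right)} = 4 + 1^{2} = 4 + 1 = 5$)
$\left(\frac{1}{205686 - 367138} - 180221\right) \left(-278496 + r{\left(n{\left(5 \right)} \right)}\right) = \left(\frac{1}{205686 - 367138} - 180221\right) \left(-278496 + 5\right) = \left(\frac{1}{-161452} - 180221\right) \left(-278491\right) = \left(- \frac{1}{161452} - 180221\right) \left(-278491\right) = \left(- \frac{29097040893}{161452}\right) \left(-278491\right) = \frac{8103264015332463}{161452}$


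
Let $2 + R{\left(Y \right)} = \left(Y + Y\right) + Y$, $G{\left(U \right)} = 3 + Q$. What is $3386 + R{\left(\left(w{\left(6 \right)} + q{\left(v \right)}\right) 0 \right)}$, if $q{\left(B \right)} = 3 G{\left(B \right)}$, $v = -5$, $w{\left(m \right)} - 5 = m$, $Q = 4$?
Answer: $3384$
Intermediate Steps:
$w{\left(m \right)} = 5 + m$
$G{\left(U \right)} = 7$ ($G{\left(U \right)} = 3 + 4 = 7$)
$q{\left(B \right)} = 21$ ($q{\left(B \right)} = 3 \cdot 7 = 21$)
$R{\left(Y \right)} = -2 + 3 Y$ ($R{\left(Y \right)} = -2 + \left(\left(Y + Y\right) + Y\right) = -2 + \left(2 Y + Y\right) = -2 + 3 Y$)
$3386 + R{\left(\left(w{\left(6 \right)} + q{\left(v \right)}\right) 0 \right)} = 3386 - \left(2 - 3 \left(\left(5 + 6\right) + 21\right) 0\right) = 3386 - \left(2 - 3 \left(11 + 21\right) 0\right) = 3386 - \left(2 - 3 \cdot 32 \cdot 0\right) = 3386 + \left(-2 + 3 \cdot 0\right) = 3386 + \left(-2 + 0\right) = 3386 - 2 = 3384$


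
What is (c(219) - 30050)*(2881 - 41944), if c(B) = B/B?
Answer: 1173804087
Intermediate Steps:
c(B) = 1
(c(219) - 30050)*(2881 - 41944) = (1 - 30050)*(2881 - 41944) = -30049*(-39063) = 1173804087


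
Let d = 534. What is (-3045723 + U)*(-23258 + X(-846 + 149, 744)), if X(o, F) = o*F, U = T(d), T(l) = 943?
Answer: 1649740968280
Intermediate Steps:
U = 943
X(o, F) = F*o
(-3045723 + U)*(-23258 + X(-846 + 149, 744)) = (-3045723 + 943)*(-23258 + 744*(-846 + 149)) = -3044780*(-23258 + 744*(-697)) = -3044780*(-23258 - 518568) = -3044780*(-541826) = 1649740968280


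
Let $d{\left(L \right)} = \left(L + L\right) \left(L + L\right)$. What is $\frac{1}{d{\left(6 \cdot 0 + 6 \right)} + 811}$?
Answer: $\frac{1}{955} \approx 0.0010471$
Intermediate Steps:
$d{\left(L \right)} = 4 L^{2}$ ($d{\left(L \right)} = 2 L 2 L = 4 L^{2}$)
$\frac{1}{d{\left(6 \cdot 0 + 6 \right)} + 811} = \frac{1}{4 \left(6 \cdot 0 + 6\right)^{2} + 811} = \frac{1}{4 \left(0 + 6\right)^{2} + 811} = \frac{1}{4 \cdot 6^{2} + 811} = \frac{1}{4 \cdot 36 + 811} = \frac{1}{144 + 811} = \frac{1}{955}$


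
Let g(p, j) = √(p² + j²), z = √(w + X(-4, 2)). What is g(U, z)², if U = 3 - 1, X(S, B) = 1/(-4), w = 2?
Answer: 23/4 ≈ 5.7500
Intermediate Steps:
X(S, B) = -¼
z = √7/2 (z = √(2 - ¼) = √(7/4) = √7/2 ≈ 1.3229)
U = 2
g(p, j) = √(j² + p²)
g(U, z)² = (√((√7/2)² + 2²))² = (√(7/4 + 4))² = (√(23/4))² = (√23/2)² = 23/4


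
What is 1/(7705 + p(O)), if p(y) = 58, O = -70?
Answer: 1/7763 ≈ 0.00012882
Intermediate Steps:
1/(7705 + p(O)) = 1/(7705 + 58) = 1/7763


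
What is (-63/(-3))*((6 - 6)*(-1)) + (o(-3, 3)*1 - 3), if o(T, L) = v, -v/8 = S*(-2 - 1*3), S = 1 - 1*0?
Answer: 37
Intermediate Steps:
S = 1 (S = 1 + 0 = 1)
v = 40 (v = -8*(-2 - 1*3) = -8*(-2 - 3) = -8*(-5) = 40)
o(T, L) = 40
(-63/(-3))*((6 - 6)*(-1)) + (o(-3, 3)*1 - 3) = (-63/(-3))*((6 - 6)*(-1)) + (40*1 - 3) = (-63*(-⅓))*(0*(-1)) + (40 - 3) = 21*0 + 37 = 0 + 37 = 37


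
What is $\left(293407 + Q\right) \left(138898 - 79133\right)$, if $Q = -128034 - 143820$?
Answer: $1288115045$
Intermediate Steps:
$Q = -271854$ ($Q = -128034 - 143820 = -271854$)
$\left(293407 + Q\right) \left(138898 - 79133\right) = \left(293407 - 271854\right) \left(138898 - 79133\right) = 21553 \cdot 59765 = 1288115045$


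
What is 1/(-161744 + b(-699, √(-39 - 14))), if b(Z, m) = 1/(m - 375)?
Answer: -22753822807/3680294376749409 + I*√53/3680294376749409 ≈ -6.1826e-6 + 1.9781e-15*I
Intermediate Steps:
b(Z, m) = 1/(-375 + m)
1/(-161744 + b(-699, √(-39 - 14))) = 1/(-161744 + 1/(-375 + √(-39 - 14))) = 1/(-161744 + 1/(-375 + √(-53))) = 1/(-161744 + 1/(-375 + I*√53))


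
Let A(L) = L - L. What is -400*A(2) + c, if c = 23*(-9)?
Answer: -207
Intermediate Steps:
A(L) = 0
c = -207
-400*A(2) + c = -400*0 - 207 = 0 - 207 = -207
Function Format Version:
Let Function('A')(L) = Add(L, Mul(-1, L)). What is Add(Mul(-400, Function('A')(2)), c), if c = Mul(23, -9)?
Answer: -207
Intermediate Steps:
Function('A')(L) = 0
c = -207
Add(Mul(-400, Function('A')(2)), c) = Add(Mul(-400, 0), -207) = Add(0, -207) = -207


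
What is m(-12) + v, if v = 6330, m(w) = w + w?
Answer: 6306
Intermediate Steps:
m(w) = 2*w
m(-12) + v = 2*(-12) + 6330 = -24 + 6330 = 6306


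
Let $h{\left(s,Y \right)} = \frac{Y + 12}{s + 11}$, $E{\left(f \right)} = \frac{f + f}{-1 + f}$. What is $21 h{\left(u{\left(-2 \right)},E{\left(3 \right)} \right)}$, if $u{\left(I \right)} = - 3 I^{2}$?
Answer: $-315$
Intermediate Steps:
$E{\left(f \right)} = \frac{2 f}{-1 + f}$
$h{\left(s,Y \right)} = \frac{12 + Y}{11 + s}$
$21 h{\left(u{\left(-2 \right)},E{\left(3 \right)} \right)} = 21 \frac{12 + 2 \cdot 3 \frac{1}{-1 + 3}}{11 - 3 \left(-2\right)^{2}} = 21 \frac{12 + 2 \cdot 3 \cdot \frac{1}{2}}{11 - 12} = 21 \frac{12 + 3}{-1} = 21 \left(\left(-1\right) 15\right) = 21 \left(-15\right) = -315$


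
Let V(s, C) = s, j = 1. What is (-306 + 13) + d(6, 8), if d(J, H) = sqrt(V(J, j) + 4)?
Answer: -293 + sqrt(10) ≈ -289.84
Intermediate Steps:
d(J, H) = sqrt(4 + J) (d(J, H) = sqrt(J + 4) = sqrt(4 + J))
(-306 + 13) + d(6, 8) = (-306 + 13) + sqrt(4 + 6) = -293 + sqrt(10)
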